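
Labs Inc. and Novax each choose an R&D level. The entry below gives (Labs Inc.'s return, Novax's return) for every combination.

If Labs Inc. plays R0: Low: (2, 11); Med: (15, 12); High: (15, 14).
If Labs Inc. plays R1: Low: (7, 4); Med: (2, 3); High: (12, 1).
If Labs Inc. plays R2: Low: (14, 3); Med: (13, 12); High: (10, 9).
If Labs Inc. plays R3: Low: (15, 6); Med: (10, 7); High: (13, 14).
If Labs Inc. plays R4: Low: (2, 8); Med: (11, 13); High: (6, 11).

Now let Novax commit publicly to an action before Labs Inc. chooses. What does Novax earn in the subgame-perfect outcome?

14

Labs Inc. best-responds to each possible Novax move:
- Low → Labs Inc. plays R3 (best of 2, 7, 14, 15, 2); Novax gets 6.
- Med → Labs Inc. plays R0 (best of 15, 2, 13, 10, 11); Novax gets 12.
- High → Labs Inc. plays R0 (best of 15, 12, 10, 13, 6); Novax gets 14.
Novax's induced payoffs are 6, 12, 14, so Novax commits to High. Subgame-perfect outcome: (R0, High) with payoffs (15, 14).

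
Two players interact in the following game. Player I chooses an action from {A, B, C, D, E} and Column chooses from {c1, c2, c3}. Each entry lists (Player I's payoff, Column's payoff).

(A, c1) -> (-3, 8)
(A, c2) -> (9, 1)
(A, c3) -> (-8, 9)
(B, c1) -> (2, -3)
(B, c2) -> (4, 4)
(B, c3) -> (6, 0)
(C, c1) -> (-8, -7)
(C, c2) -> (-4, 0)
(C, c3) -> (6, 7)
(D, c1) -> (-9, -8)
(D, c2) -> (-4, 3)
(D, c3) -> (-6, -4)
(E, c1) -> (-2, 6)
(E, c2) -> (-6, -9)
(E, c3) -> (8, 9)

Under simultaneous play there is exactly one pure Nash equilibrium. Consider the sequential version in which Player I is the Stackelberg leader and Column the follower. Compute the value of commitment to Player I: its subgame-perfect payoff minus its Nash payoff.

0

Work backward from Column's decision.
- A → Column plays c3 (best of 8, 1, 9); Player I gets -8.
- B → Column plays c2 (best of -3, 4, 0); Player I gets 4.
- C → Column plays c3 (best of -7, 0, 7); Player I gets 6.
- D → Column plays c2 (best of -8, 3, -4); Player I gets -4.
- E → Column plays c3 (best of 6, -9, 9); Player I gets 8.
Maximizing over -8, 4, 6, -4, 8, Player I chooses E. Subgame-perfect outcome: (E, c3) with payoffs (8, 9).
Now find the simultaneous Nash equilibrium.
Player I's best replies: c1→B; c2→A; c3→E.
Column's best replies: A→c3; B→c2; C→c3; D→c2; E→c3.
Only (E, c3) has each player best-responding; Nash payoffs (8, 9).
Player I's commitment gain: 8 − 8 = 0.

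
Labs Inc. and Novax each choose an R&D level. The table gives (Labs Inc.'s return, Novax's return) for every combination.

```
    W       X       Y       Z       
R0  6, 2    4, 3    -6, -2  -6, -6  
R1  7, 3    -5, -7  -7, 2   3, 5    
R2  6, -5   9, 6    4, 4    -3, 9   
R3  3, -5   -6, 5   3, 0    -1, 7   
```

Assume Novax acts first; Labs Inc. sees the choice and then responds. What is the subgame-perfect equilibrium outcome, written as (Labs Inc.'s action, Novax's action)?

Labs Inc. best-responds to each possible Novax move:
- W: BR = R1, leader payoff 3.
- X: BR = R2, leader payoff 6.
- Y: BR = R2, leader payoff 4.
- Z: BR = R1, leader payoff 5.
Among 3, 6, 4, 5, the best is 6 at X. Subgame-perfect outcome: (R2, X) with payoffs (9, 6).

(R2, X)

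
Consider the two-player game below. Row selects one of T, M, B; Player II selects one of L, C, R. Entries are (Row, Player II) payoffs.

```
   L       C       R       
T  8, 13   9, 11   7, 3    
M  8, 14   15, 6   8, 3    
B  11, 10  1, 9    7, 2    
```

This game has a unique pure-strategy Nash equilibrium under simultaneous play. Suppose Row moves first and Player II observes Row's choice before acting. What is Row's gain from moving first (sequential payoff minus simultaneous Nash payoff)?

0

Solve by backward induction (Row leads).
- T: Player II compares 13, 11, 3 and picks L; Row would get 8.
- M: Player II compares 14, 6, 3 and picks L; Row would get 8.
- B: Player II compares 10, 9, 2 and picks L; Row would get 11.
Maximizing over 8, 8, 11, Row chooses B. Subgame-perfect outcome: (B, L) with payoffs (11, 10).
Now find the simultaneous Nash equilibrium.
Row's best replies: L→B; C→M; R→M.
Player II's best replies: T→L; M→L; B→L.
The unique mutual best reply is (B, L), giving (11, 10).
Row's commitment gain: 11 − 11 = 0.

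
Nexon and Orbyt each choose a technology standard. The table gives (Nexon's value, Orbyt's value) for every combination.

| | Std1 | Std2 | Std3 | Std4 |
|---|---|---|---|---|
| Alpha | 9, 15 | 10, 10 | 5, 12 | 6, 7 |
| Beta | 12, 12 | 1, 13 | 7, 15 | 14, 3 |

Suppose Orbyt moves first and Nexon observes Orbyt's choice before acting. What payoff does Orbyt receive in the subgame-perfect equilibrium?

Backward induction with Orbyt moving first.
- Std1: Nexon compares 9, 12 and picks Beta; Orbyt would get 12.
- Std2: Nexon compares 10, 1 and picks Alpha; Orbyt would get 10.
- Std3: Nexon compares 5, 7 and picks Beta; Orbyt would get 15.
- Std4: Nexon compares 6, 14 and picks Beta; Orbyt would get 3.
Among 12, 10, 15, 3, the best is 15 at Std3. Subgame-perfect outcome: (Beta, Std3) with payoffs (7, 15).

15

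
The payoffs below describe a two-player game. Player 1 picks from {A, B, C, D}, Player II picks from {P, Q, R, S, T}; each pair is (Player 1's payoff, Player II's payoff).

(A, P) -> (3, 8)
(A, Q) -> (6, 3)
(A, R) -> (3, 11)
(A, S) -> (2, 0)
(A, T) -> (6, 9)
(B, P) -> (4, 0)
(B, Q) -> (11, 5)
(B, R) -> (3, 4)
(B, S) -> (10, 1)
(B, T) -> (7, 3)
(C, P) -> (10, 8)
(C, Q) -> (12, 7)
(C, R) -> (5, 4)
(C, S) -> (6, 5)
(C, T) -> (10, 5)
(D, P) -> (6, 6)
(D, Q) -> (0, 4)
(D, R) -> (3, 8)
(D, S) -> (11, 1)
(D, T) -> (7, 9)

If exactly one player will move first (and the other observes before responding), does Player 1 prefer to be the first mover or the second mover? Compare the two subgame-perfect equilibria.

If Player 1 leads: Player II's best replies are A→R, B→Q, C→P, D→T; Player 1's induced payoffs 3, 11, 10, 7; outcome (B, Q), payoffs (11, 5).
If Player II leads: Player 1's best replies are P→C, Q→C, R→C, S→D, T→C; Player II's induced payoffs 8, 7, 4, 1, 5; outcome (C, P), payoffs (10, 8).
Player 1 gets 11 moving first and 10 moving second, so Player 1 prefers to move first.

first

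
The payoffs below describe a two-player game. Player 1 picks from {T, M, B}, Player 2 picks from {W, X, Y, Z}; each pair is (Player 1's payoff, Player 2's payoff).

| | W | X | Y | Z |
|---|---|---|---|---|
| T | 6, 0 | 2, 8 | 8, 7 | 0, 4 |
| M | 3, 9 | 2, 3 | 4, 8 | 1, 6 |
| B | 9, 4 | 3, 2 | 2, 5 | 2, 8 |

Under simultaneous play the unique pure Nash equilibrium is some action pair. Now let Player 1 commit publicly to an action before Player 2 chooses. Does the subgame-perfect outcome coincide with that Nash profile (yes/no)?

no

Work backward from Player 2's decision.
- T: BR = X, leader payoff 2.
- M: BR = W, leader payoff 3.
- B: BR = Z, leader payoff 2.
Maximizing over 2, 3, 2, Player 1 chooses M. Subgame-perfect outcome: (M, W) with payoffs (3, 9).
For the simultaneous game, intersect best replies.
Player 1's best replies: W→B; X→B; Y→T; Z→B.
Player 2's best replies: T→X; M→W; B→Z.
The unique mutual best reply is (B, Z), giving (2, 8).
Sequential outcome (M, W) differs from the Nash profile (B, Z).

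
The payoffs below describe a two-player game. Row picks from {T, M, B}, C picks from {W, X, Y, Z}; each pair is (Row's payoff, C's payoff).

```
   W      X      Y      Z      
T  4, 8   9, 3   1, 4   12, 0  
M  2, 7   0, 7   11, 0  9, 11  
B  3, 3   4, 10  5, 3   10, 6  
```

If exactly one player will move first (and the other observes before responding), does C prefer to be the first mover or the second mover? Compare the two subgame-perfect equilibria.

second

If Row leads: C's best replies are T→W, M→Z, B→X; Row's induced payoffs 4, 9, 4; outcome (M, Z), payoffs (9, 11).
If C leads: Row's best replies are W→T, X→T, Y→M, Z→T; C's induced payoffs 8, 3, 0, 0; outcome (T, W), payoffs (4, 8).
C gets 8 moving first and 11 moving second, so C prefers to move second.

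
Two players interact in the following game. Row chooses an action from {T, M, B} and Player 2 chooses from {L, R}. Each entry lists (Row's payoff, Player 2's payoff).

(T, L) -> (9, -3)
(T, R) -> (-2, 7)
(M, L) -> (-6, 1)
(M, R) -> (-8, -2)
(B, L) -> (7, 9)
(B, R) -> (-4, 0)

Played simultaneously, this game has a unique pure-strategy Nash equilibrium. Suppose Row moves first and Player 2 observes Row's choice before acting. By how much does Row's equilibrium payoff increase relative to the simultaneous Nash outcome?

Work backward from Player 2's decision.
- T: Player 2 compares -3, 7 and picks R; Row would get -2.
- M: Player 2 compares 1, -2 and picks L; Row would get -6.
- B: Player 2 compares 9, 0 and picks L; Row would get 7.
Among -2, -6, 7, the best is 7 at B. Subgame-perfect outcome: (B, L) with payoffs (7, 9).
For the simultaneous game, intersect best replies.
Row's best replies: L→T; R→T.
Player 2's best replies: T→R; M→L; B→L.
The unique mutual best reply is (T, R), giving (-2, 7).
Row's commitment gain: 7 − -2 = 9.

9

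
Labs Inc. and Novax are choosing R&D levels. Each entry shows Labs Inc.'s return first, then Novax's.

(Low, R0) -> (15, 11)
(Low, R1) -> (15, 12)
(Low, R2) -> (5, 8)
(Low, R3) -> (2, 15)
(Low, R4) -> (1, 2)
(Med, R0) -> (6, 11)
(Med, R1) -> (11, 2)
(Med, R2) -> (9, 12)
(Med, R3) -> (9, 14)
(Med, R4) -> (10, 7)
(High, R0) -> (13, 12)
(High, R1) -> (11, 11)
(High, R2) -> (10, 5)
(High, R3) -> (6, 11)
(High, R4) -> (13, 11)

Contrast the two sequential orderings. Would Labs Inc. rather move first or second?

first

If Labs Inc. leads: Novax's best replies are Low→R3, Med→R3, High→R0; Labs Inc.'s induced payoffs 2, 9, 13; outcome (High, R0), payoffs (13, 12).
If Novax leads: Labs Inc.'s best replies are R0→Low, R1→Low, R2→High, R3→Med, R4→High; Novax's induced payoffs 11, 12, 5, 14, 11; outcome (Med, R3), payoffs (9, 14).
Labs Inc. gets 13 moving first and 9 moving second, so Labs Inc. prefers to move first.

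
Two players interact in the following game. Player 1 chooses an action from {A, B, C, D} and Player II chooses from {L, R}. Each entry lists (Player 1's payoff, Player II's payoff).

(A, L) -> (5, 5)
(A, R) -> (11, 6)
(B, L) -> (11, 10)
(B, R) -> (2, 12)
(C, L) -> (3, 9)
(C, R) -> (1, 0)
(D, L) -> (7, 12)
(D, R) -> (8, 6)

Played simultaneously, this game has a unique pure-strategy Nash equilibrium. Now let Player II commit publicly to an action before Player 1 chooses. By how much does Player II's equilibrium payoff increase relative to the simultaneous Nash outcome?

Backward induction with Player II moving first.
- L → Player 1 plays B (best of 5, 11, 3, 7); Player II gets 10.
- R → Player 1 plays A (best of 11, 2, 1, 8); Player II gets 6.
Player II's induced payoffs are 10, 6, so Player II commits to L. Subgame-perfect outcome: (B, L) with payoffs (11, 10).
Under simultaneous play:
Player 1's best replies: L→B; R→A.
Player II's best replies: A→R; B→R; C→L; D→L.
Only (A, R) has each player best-responding; Nash payoffs (11, 6).
Player II's commitment gain: 10 − 6 = 4.

4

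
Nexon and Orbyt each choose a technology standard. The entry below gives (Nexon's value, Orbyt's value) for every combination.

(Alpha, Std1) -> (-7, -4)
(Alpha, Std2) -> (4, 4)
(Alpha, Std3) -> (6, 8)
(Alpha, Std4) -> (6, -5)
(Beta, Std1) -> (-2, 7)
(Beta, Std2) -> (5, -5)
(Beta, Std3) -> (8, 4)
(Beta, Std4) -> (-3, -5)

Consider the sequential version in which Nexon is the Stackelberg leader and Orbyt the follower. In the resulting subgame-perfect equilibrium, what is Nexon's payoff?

6

Solve by backward induction (Nexon leads).
- Alpha: Orbyt compares -4, 4, 8, -5 and picks Std3; Nexon would get 6.
- Beta: Orbyt compares 7, -5, 4, -5 and picks Std1; Nexon would get -2.
Nexon's induced payoffs are 6, -2, so Nexon commits to Alpha. Subgame-perfect outcome: (Alpha, Std3) with payoffs (6, 8).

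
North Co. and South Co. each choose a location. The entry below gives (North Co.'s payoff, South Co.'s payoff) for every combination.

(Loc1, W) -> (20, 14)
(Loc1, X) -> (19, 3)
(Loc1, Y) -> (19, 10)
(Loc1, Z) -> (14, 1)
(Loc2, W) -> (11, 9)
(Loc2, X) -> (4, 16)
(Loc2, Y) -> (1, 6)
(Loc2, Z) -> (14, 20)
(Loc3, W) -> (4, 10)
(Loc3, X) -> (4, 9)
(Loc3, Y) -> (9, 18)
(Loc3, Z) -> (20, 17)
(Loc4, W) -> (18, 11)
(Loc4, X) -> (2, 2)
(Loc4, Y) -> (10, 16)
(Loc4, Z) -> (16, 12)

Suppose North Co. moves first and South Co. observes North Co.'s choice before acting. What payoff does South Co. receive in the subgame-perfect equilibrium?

14

Backward induction with North Co. moving first.
- Loc1: BR = W, leader payoff 20.
- Loc2: BR = Z, leader payoff 14.
- Loc3: BR = Y, leader payoff 9.
- Loc4: BR = Y, leader payoff 10.
North Co.'s induced payoffs are 20, 14, 9, 10, so North Co. commits to Loc1. Subgame-perfect outcome: (Loc1, W) with payoffs (20, 14).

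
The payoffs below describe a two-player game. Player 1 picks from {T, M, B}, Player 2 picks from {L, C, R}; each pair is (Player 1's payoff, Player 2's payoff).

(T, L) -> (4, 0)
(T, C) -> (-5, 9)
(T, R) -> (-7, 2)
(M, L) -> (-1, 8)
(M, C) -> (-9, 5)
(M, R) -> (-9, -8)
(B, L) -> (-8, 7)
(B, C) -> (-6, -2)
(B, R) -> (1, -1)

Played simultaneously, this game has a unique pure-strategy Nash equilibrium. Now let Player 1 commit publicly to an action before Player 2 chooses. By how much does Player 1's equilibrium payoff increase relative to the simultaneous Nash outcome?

Work backward from Player 2's decision.
- T → Player 2 plays C (best of 0, 9, 2); Player 1 gets -5.
- M → Player 2 plays L (best of 8, 5, -8); Player 1 gets -1.
- B → Player 2 plays L (best of 7, -2, -1); Player 1 gets -8.
Among -5, -1, -8, the best is -1 at M. Subgame-perfect outcome: (M, L) with payoffs (-1, 8).
Now find the simultaneous Nash equilibrium.
Player 1's best replies: L→T; C→T; R→B.
Player 2's best replies: T→C; M→L; B→L.
The unique mutual best reply is (T, C), giving (-5, 9).
Player 1's commitment gain: -1 − -5 = 4.

4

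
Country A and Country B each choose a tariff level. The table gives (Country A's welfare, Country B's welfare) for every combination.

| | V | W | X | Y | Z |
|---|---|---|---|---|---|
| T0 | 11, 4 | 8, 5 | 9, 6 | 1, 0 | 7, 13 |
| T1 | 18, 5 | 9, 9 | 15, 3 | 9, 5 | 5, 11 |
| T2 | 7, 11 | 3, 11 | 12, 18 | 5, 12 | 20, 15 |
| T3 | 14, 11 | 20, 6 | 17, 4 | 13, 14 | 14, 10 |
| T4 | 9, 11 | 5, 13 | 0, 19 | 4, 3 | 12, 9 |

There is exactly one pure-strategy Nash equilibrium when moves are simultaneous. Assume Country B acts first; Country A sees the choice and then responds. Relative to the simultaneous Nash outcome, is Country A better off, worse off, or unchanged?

Work backward from Country A's decision.
- V: BR = T1, leader payoff 5.
- W: BR = T3, leader payoff 6.
- X: BR = T3, leader payoff 4.
- Y: BR = T3, leader payoff 14.
- Z: BR = T2, leader payoff 15.
Maximizing over 5, 6, 4, 14, 15, Country B chooses Z. Subgame-perfect outcome: (T2, Z) with payoffs (20, 15).
Now find the simultaneous Nash equilibrium.
Country A's best replies: V→T1; W→T3; X→T3; Y→T3; Z→T2.
Country B's best replies: T0→Z; T1→Z; T2→X; T3→Y; T4→X.
The unique mutual best reply is (T3, Y), giving (13, 14).
Country A earns 20 sequentially versus 13 at the Nash outcome: better off.

better off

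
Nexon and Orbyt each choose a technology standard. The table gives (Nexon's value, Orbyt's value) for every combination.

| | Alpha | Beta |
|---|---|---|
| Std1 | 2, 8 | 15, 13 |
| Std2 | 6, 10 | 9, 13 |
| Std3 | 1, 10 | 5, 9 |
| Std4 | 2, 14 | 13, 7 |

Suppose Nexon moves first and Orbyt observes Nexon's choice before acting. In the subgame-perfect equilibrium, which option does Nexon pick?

Std1

Work backward from Orbyt's decision.
- Std1: Orbyt compares 8, 13 and picks Beta; Nexon would get 15.
- Std2: Orbyt compares 10, 13 and picks Beta; Nexon would get 9.
- Std3: Orbyt compares 10, 9 and picks Alpha; Nexon would get 1.
- Std4: Orbyt compares 14, 7 and picks Alpha; Nexon would get 2.
Maximizing over 15, 9, 1, 2, Nexon chooses Std1. Subgame-perfect outcome: (Std1, Beta) with payoffs (15, 13).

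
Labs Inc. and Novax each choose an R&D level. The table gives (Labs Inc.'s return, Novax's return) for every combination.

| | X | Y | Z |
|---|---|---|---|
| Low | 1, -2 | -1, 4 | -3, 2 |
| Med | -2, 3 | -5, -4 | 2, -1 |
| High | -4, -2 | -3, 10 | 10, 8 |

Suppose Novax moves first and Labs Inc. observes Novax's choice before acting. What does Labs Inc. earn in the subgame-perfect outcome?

Backward induction with Novax moving first.
- X: Labs Inc. compares 1, -2, -4 and picks Low; Novax would get -2.
- Y: Labs Inc. compares -1, -5, -3 and picks Low; Novax would get 4.
- Z: Labs Inc. compares -3, 2, 10 and picks High; Novax would get 8.
Maximizing over -2, 4, 8, Novax chooses Z. Subgame-perfect outcome: (High, Z) with payoffs (10, 8).

10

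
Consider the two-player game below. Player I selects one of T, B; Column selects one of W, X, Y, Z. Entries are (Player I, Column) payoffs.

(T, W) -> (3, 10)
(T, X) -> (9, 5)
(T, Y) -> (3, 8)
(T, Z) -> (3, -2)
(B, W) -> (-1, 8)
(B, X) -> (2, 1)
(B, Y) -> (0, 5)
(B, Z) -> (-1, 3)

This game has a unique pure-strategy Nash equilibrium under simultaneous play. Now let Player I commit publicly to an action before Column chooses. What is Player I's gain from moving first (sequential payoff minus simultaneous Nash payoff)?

Column best-responds to each possible Player I move:
- T → Column plays W (best of 10, 5, 8, -2); Player I gets 3.
- B → Column plays W (best of 8, 1, 5, 3); Player I gets -1.
Maximizing over 3, -1, Player I chooses T. Subgame-perfect outcome: (T, W) with payoffs (3, 10).
Now find the simultaneous Nash equilibrium.
Player I's best replies: W→T; X→T; Y→T; Z→T.
Column's best replies: T→W; B→W.
The unique mutual best reply is (T, W), giving (3, 10).
Player I's commitment gain: 3 − 3 = 0.

0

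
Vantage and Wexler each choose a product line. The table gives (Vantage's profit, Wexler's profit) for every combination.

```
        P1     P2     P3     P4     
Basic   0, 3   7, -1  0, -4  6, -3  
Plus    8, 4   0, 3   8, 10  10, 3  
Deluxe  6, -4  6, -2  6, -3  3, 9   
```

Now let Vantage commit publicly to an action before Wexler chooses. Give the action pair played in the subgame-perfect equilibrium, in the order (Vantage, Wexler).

Backward induction with Vantage moving first.
- Basic: BR = P1, leader payoff 0.
- Plus: BR = P3, leader payoff 8.
- Deluxe: BR = P4, leader payoff 3.
Among 0, 8, 3, the best is 8 at Plus. Subgame-perfect outcome: (Plus, P3) with payoffs (8, 10).

(Plus, P3)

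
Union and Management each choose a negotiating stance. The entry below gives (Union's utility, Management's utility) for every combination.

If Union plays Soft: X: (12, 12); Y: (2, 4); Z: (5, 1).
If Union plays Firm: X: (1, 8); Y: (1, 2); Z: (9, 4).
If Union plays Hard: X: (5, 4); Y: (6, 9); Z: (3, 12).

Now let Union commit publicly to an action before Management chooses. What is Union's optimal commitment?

Soft

Work backward from Management's decision.
- Soft: Management compares 12, 4, 1 and picks X; Union would get 12.
- Firm: Management compares 8, 2, 4 and picks X; Union would get 1.
- Hard: Management compares 4, 9, 12 and picks Z; Union would get 3.
Maximizing over 12, 1, 3, Union chooses Soft. Subgame-perfect outcome: (Soft, X) with payoffs (12, 12).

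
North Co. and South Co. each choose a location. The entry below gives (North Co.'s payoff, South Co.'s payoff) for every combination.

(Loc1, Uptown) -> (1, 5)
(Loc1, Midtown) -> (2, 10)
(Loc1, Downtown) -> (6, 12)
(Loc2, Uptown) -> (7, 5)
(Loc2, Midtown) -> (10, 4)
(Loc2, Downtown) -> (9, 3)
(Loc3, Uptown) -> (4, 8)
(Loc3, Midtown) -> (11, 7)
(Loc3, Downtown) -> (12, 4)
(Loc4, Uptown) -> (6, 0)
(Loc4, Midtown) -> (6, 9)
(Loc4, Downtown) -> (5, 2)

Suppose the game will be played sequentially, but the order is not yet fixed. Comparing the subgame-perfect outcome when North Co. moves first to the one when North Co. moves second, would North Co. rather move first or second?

If North Co. leads: South Co.'s best replies are Loc1→Downtown, Loc2→Uptown, Loc3→Uptown, Loc4→Midtown; North Co.'s induced payoffs 6, 7, 4, 6; outcome (Loc2, Uptown), payoffs (7, 5).
If South Co. leads: North Co.'s best replies are Uptown→Loc2, Midtown→Loc3, Downtown→Loc3; South Co.'s induced payoffs 5, 7, 4; outcome (Loc3, Midtown), payoffs (11, 7).
North Co. gets 7 moving first and 11 moving second, so North Co. prefers to move second.

second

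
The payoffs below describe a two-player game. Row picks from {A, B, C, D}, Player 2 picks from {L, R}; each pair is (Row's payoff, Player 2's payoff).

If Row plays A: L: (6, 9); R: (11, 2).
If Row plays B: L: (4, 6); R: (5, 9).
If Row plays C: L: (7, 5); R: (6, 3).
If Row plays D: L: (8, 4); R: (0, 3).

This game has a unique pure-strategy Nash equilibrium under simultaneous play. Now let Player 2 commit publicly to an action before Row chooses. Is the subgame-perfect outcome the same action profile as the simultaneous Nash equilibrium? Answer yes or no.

Work backward from Row's decision.
- L: BR = D, leader payoff 4.
- R: BR = A, leader payoff 2.
Among 4, 2, the best is 4 at L. Subgame-perfect outcome: (D, L) with payoffs (8, 4).
For the simultaneous game, intersect best replies.
Row's best replies: L→D; R→A.
Player 2's best replies: A→L; B→R; C→L; D→L.
Only (D, L) has each player best-responding; Nash payoffs (8, 4).
Sequential outcome (D, L) coincides with the Nash profile (D, L).

yes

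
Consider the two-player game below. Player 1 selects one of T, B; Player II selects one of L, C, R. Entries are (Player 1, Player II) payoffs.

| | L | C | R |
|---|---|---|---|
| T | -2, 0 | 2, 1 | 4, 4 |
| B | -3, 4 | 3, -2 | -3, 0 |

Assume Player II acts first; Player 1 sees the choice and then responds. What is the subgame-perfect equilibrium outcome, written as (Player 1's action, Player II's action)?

(T, R)

Backward induction with Player II moving first.
- L: BR = T, leader payoff 0.
- C: BR = B, leader payoff -2.
- R: BR = T, leader payoff 4.
Player II's induced payoffs are 0, -2, 4, so Player II commits to R. Subgame-perfect outcome: (T, R) with payoffs (4, 4).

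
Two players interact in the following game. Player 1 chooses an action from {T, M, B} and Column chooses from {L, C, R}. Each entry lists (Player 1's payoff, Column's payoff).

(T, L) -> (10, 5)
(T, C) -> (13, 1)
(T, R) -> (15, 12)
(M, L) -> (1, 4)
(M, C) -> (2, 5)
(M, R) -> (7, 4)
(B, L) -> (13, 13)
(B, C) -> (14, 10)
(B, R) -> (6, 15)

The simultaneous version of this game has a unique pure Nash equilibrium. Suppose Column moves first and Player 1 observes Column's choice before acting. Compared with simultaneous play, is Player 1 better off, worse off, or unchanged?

Solve by backward induction (Column leads).
- L → Player 1 plays B (best of 10, 1, 13); Column gets 13.
- C → Player 1 plays B (best of 13, 2, 14); Column gets 10.
- R → Player 1 plays T (best of 15, 7, 6); Column gets 12.
Among 13, 10, 12, the best is 13 at L. Subgame-perfect outcome: (B, L) with payoffs (13, 13).
Under simultaneous play:
Player 1's best replies: L→B; C→B; R→T.
Column's best replies: T→R; M→C; B→R.
Only (T, R) has each player best-responding; Nash payoffs (15, 12).
Player 1 earns 13 sequentially versus 15 at the Nash outcome: worse off.

worse off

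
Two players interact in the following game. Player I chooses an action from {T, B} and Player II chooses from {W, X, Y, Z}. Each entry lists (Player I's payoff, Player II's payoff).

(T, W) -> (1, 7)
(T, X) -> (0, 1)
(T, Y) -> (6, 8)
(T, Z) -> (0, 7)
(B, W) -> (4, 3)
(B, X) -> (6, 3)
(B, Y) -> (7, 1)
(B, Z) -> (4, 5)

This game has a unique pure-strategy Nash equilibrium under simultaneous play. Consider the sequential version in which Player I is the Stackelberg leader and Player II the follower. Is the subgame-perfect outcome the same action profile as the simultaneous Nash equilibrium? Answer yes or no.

Solve by backward induction (Player I leads).
- T → Player II plays Y (best of 7, 1, 8, 7); Player I gets 6.
- B → Player II plays Z (best of 3, 3, 1, 5); Player I gets 4.
Player I's induced payoffs are 6, 4, so Player I commits to T. Subgame-perfect outcome: (T, Y) with payoffs (6, 8).
For the simultaneous game, intersect best replies.
Player I's best replies: W→B; X→B; Y→B; Z→B.
Player II's best replies: T→Y; B→Z.
Only (B, Z) has each player best-responding; Nash payoffs (4, 5).
Sequential outcome (T, Y) differs from the Nash profile (B, Z).

no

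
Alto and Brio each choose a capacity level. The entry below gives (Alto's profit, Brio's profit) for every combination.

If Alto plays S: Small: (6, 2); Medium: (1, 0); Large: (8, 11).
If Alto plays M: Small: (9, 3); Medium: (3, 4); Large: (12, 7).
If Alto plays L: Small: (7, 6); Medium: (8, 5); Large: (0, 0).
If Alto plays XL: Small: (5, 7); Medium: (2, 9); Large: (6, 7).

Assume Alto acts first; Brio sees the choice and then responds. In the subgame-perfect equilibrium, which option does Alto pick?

M

Work backward from Brio's decision.
- S: Brio compares 2, 0, 11 and picks Large; Alto would get 8.
- M: Brio compares 3, 4, 7 and picks Large; Alto would get 12.
- L: Brio compares 6, 5, 0 and picks Small; Alto would get 7.
- XL: Brio compares 7, 9, 7 and picks Medium; Alto would get 2.
Maximizing over 8, 12, 7, 2, Alto chooses M. Subgame-perfect outcome: (M, Large) with payoffs (12, 7).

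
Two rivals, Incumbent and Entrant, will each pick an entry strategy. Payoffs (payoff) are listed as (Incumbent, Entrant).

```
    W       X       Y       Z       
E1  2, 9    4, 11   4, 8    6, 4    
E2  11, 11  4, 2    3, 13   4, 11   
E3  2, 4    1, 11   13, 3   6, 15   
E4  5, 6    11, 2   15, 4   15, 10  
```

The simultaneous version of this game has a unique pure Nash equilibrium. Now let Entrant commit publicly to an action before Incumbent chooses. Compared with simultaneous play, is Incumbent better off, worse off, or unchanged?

Work backward from Incumbent's decision.
- W: BR = E2, leader payoff 11.
- X: BR = E4, leader payoff 2.
- Y: BR = E4, leader payoff 4.
- Z: BR = E4, leader payoff 10.
Entrant's induced payoffs are 11, 2, 4, 10, so Entrant commits to W. Subgame-perfect outcome: (E2, W) with payoffs (11, 11).
For the simultaneous game, intersect best replies.
Incumbent's best replies: W→E2; X→E4; Y→E4; Z→E4.
Entrant's best replies: E1→X; E2→Y; E3→Z; E4→Z.
The unique mutual best reply is (E4, Z), giving (15, 10).
Incumbent earns 11 sequentially versus 15 at the Nash outcome: worse off.

worse off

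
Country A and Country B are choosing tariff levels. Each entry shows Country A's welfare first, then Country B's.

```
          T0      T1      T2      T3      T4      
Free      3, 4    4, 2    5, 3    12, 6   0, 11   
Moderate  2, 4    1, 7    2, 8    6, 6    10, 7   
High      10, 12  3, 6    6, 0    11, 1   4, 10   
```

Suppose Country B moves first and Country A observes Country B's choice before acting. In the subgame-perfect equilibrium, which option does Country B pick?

T0

Backward induction with Country B moving first.
- T0 → Country A plays High (best of 3, 2, 10); Country B gets 12.
- T1 → Country A plays Free (best of 4, 1, 3); Country B gets 2.
- T2 → Country A plays High (best of 5, 2, 6); Country B gets 0.
- T3 → Country A plays Free (best of 12, 6, 11); Country B gets 6.
- T4 → Country A plays Moderate (best of 0, 10, 4); Country B gets 7.
Country B's induced payoffs are 12, 2, 0, 6, 7, so Country B commits to T0. Subgame-perfect outcome: (High, T0) with payoffs (10, 12).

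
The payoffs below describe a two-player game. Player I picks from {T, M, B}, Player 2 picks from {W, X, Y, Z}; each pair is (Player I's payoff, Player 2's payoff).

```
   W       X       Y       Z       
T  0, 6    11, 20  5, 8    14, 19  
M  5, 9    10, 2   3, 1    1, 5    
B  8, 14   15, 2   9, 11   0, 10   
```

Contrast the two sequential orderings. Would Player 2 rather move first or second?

If Player I leads: Player 2's best replies are T→X, M→W, B→W; Player I's induced payoffs 11, 5, 8; outcome (T, X), payoffs (11, 20).
If Player 2 leads: Player I's best replies are W→B, X→B, Y→B, Z→T; Player 2's induced payoffs 14, 2, 11, 19; outcome (T, Z), payoffs (14, 19).
Player 2 gets 19 moving first and 20 moving second, so Player 2 prefers to move second.

second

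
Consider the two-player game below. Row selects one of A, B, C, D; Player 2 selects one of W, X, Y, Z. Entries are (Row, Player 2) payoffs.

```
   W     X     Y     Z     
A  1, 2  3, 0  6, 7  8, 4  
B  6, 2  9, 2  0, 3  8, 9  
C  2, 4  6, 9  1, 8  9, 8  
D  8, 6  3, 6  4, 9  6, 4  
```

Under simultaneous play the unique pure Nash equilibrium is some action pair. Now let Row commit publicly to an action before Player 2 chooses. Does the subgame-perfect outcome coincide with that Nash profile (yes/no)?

no

Backward induction with Row moving first.
- A: BR = Y, leader payoff 6.
- B: BR = Z, leader payoff 8.
- C: BR = X, leader payoff 6.
- D: BR = Y, leader payoff 4.
Row's induced payoffs are 6, 8, 6, 4, so Row commits to B. Subgame-perfect outcome: (B, Z) with payoffs (8, 9).
Now find the simultaneous Nash equilibrium.
Row's best replies: W→D; X→B; Y→A; Z→C.
Player 2's best replies: A→Y; B→Z; C→X; D→Y.
The unique mutual best reply is (A, Y), giving (6, 7).
Sequential outcome (B, Z) differs from the Nash profile (A, Y).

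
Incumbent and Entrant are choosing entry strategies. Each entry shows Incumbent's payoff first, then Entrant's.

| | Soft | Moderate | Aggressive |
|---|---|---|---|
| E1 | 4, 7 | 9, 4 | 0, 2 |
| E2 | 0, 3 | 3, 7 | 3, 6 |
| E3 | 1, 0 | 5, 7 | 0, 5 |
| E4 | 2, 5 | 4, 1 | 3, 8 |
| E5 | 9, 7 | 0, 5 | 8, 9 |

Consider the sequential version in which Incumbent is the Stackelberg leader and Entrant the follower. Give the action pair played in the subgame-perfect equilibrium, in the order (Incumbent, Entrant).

Entrant best-responds to each possible Incumbent move:
- E1: BR = Soft, leader payoff 4.
- E2: BR = Moderate, leader payoff 3.
- E3: BR = Moderate, leader payoff 5.
- E4: BR = Aggressive, leader payoff 3.
- E5: BR = Aggressive, leader payoff 8.
Maximizing over 4, 3, 5, 3, 8, Incumbent chooses E5. Subgame-perfect outcome: (E5, Aggressive) with payoffs (8, 9).

(E5, Aggressive)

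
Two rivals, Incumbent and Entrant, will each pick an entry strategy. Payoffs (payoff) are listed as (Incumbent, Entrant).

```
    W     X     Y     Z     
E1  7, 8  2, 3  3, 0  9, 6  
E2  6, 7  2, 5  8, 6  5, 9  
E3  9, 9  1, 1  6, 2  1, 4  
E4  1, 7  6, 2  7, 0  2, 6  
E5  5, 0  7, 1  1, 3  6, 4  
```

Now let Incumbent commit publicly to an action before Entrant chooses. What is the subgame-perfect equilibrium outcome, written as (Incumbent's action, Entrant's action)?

Backward induction with Incumbent moving first.
- E1: BR = W, leader payoff 7.
- E2: BR = Z, leader payoff 5.
- E3: BR = W, leader payoff 9.
- E4: BR = W, leader payoff 1.
- E5: BR = Z, leader payoff 6.
Among 7, 5, 9, 1, 6, the best is 9 at E3. Subgame-perfect outcome: (E3, W) with payoffs (9, 9).

(E3, W)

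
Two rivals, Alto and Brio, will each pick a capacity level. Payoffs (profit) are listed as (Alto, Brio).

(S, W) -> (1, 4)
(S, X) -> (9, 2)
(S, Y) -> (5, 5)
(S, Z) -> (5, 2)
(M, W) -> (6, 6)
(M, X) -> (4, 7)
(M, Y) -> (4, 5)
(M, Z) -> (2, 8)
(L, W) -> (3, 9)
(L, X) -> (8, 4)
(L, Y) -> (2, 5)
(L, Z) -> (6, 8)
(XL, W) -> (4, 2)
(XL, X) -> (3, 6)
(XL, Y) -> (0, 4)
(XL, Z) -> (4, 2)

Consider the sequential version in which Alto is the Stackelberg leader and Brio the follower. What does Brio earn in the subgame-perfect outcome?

Backward induction with Alto moving first.
- S → Brio plays Y (best of 4, 2, 5, 2); Alto gets 5.
- M → Brio plays Z (best of 6, 7, 5, 8); Alto gets 2.
- L → Brio plays W (best of 9, 4, 5, 8); Alto gets 3.
- XL → Brio plays X (best of 2, 6, 4, 2); Alto gets 3.
Alto's induced payoffs are 5, 2, 3, 3, so Alto commits to S. Subgame-perfect outcome: (S, Y) with payoffs (5, 5).

5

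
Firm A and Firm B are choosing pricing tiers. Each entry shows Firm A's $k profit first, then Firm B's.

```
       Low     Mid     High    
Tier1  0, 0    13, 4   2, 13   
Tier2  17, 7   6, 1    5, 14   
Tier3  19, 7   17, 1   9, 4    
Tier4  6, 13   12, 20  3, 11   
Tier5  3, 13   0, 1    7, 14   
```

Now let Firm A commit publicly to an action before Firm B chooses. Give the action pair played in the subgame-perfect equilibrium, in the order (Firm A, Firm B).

Firm B best-responds to each possible Firm A move:
- Tier1: Firm B compares 0, 4, 13 and picks High; Firm A would get 2.
- Tier2: Firm B compares 7, 1, 14 and picks High; Firm A would get 5.
- Tier3: Firm B compares 7, 1, 4 and picks Low; Firm A would get 19.
- Tier4: Firm B compares 13, 20, 11 and picks Mid; Firm A would get 12.
- Tier5: Firm B compares 13, 1, 14 and picks High; Firm A would get 7.
Firm A's induced payoffs are 2, 5, 19, 12, 7, so Firm A commits to Tier3. Subgame-perfect outcome: (Tier3, Low) with payoffs (19, 7).

(Tier3, Low)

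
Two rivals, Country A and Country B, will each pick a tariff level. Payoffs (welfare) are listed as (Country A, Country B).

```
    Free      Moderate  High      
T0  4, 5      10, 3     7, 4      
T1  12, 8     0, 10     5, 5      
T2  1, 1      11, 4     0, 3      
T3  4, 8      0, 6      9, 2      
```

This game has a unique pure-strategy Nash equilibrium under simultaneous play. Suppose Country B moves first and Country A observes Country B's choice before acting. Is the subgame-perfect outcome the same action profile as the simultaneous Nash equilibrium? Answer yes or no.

Solve by backward induction (Country B leads).
- Free: BR = T1, leader payoff 8.
- Moderate: BR = T2, leader payoff 4.
- High: BR = T3, leader payoff 2.
Among 8, 4, 2, the best is 8 at Free. Subgame-perfect outcome: (T1, Free) with payoffs (12, 8).
Now find the simultaneous Nash equilibrium.
Country A's best replies: Free→T1; Moderate→T2; High→T3.
Country B's best replies: T0→Free; T1→Moderate; T2→Moderate; T3→Free.
The unique mutual best reply is (T2, Moderate), giving (11, 4).
Sequential outcome (T1, Free) differs from the Nash profile (T2, Moderate).

no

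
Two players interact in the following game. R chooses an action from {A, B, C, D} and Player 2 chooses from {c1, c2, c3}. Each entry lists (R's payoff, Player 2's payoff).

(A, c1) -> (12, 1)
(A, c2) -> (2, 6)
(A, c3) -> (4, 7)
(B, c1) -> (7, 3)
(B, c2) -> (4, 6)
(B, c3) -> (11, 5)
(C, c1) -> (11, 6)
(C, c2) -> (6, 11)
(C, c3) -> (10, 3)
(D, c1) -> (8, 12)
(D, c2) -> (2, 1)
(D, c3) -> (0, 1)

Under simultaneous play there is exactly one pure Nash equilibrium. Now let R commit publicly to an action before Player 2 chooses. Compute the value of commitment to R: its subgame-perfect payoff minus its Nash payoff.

Backward induction with R moving first.
- A → Player 2 plays c3 (best of 1, 6, 7); R gets 4.
- B → Player 2 plays c2 (best of 3, 6, 5); R gets 4.
- C → Player 2 plays c2 (best of 6, 11, 3); R gets 6.
- D → Player 2 plays c1 (best of 12, 1, 1); R gets 8.
Maximizing over 4, 4, 6, 8, R chooses D. Subgame-perfect outcome: (D, c1) with payoffs (8, 12).
For the simultaneous game, intersect best replies.
R's best replies: c1→A; c2→C; c3→B.
Player 2's best replies: A→c3; B→c2; C→c2; D→c1.
The unique mutual best reply is (C, c2), giving (6, 11).
R's commitment gain: 8 − 6 = 2.

2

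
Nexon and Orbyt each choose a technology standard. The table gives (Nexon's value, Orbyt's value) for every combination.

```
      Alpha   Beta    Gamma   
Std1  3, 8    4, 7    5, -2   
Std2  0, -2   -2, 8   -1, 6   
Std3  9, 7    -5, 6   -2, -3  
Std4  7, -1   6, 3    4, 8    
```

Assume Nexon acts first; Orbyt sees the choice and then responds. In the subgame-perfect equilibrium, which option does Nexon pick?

Std3

Solve by backward induction (Nexon leads).
- Std1: Orbyt compares 8, 7, -2 and picks Alpha; Nexon would get 3.
- Std2: Orbyt compares -2, 8, 6 and picks Beta; Nexon would get -2.
- Std3: Orbyt compares 7, 6, -3 and picks Alpha; Nexon would get 9.
- Std4: Orbyt compares -1, 3, 8 and picks Gamma; Nexon would get 4.
Nexon's induced payoffs are 3, -2, 9, 4, so Nexon commits to Std3. Subgame-perfect outcome: (Std3, Alpha) with payoffs (9, 7).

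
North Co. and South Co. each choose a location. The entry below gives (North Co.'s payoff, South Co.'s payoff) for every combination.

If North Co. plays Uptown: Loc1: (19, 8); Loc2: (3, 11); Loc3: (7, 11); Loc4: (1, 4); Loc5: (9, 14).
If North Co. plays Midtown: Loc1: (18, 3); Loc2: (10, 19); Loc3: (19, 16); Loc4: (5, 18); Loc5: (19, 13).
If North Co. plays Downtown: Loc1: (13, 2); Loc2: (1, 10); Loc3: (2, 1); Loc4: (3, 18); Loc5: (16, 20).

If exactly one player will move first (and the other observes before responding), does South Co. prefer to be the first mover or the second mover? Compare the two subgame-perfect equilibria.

If North Co. leads: South Co.'s best replies are Uptown→Loc5, Midtown→Loc2, Downtown→Loc5; North Co.'s induced payoffs 9, 10, 16; outcome (Downtown, Loc5), payoffs (16, 20).
If South Co. leads: North Co.'s best replies are Loc1→Uptown, Loc2→Midtown, Loc3→Midtown, Loc4→Midtown, Loc5→Midtown; South Co.'s induced payoffs 8, 19, 16, 18, 13; outcome (Midtown, Loc2), payoffs (10, 19).
South Co. gets 19 moving first and 20 moving second, so South Co. prefers to move second.

second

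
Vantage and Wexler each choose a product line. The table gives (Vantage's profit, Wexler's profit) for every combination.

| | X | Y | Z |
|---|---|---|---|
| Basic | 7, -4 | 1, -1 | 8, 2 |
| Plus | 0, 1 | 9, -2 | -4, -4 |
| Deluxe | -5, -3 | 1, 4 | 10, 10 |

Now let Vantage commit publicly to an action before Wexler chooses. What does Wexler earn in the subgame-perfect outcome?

Wexler best-responds to each possible Vantage move:
- Basic → Wexler plays Z (best of -4, -1, 2); Vantage gets 8.
- Plus → Wexler plays X (best of 1, -2, -4); Vantage gets 0.
- Deluxe → Wexler plays Z (best of -3, 4, 10); Vantage gets 10.
Vantage's induced payoffs are 8, 0, 10, so Vantage commits to Deluxe. Subgame-perfect outcome: (Deluxe, Z) with payoffs (10, 10).

10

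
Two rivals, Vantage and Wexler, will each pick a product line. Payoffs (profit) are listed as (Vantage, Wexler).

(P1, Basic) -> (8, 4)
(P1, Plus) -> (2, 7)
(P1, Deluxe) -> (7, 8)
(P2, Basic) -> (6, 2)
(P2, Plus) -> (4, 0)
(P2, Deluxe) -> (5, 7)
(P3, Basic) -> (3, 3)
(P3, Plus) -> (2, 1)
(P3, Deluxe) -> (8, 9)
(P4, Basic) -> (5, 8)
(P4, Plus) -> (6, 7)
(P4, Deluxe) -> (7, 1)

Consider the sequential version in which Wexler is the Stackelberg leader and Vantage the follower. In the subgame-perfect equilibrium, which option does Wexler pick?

Solve by backward induction (Wexler leads).
- Basic → Vantage plays P1 (best of 8, 6, 3, 5); Wexler gets 4.
- Plus → Vantage plays P4 (best of 2, 4, 2, 6); Wexler gets 7.
- Deluxe → Vantage plays P3 (best of 7, 5, 8, 7); Wexler gets 9.
Maximizing over 4, 7, 9, Wexler chooses Deluxe. Subgame-perfect outcome: (P3, Deluxe) with payoffs (8, 9).

Deluxe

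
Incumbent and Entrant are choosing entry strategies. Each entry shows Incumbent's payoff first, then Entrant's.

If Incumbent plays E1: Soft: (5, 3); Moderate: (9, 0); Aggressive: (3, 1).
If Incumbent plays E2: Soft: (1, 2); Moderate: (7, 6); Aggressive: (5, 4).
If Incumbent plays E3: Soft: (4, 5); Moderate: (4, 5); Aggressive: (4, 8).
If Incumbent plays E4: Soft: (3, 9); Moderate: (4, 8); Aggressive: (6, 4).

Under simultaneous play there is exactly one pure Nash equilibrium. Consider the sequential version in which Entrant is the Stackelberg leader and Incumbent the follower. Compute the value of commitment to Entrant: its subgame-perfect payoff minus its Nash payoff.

Backward induction with Entrant moving first.
- Soft: BR = E1, leader payoff 3.
- Moderate: BR = E1, leader payoff 0.
- Aggressive: BR = E4, leader payoff 4.
Maximizing over 3, 0, 4, Entrant chooses Aggressive. Subgame-perfect outcome: (E4, Aggressive) with payoffs (6, 4).
For the simultaneous game, intersect best replies.
Incumbent's best replies: Soft→E1; Moderate→E1; Aggressive→E4.
Entrant's best replies: E1→Soft; E2→Moderate; E3→Aggressive; E4→Soft.
Only (E1, Soft) has each player best-responding; Nash payoffs (5, 3).
Entrant's commitment gain: 4 − 3 = 1.

1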